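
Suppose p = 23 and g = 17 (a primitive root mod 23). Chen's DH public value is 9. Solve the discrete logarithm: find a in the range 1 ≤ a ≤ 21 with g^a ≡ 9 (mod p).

14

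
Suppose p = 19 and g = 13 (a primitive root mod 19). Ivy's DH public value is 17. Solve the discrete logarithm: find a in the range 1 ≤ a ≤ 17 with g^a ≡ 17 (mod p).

2

Try successive powers of 13 modulo 19:
13^1 ≡ 13
13^2 ≡ 17
Found: a = 2.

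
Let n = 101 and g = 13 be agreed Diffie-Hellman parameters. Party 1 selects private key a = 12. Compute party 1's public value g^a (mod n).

Public value = 13^12 (mod 101).
13^1 ≡ 13 (mod 101)
13^2 = (13^1)^2 ≡ 13^2 = 169 ≡ 68 (mod 101)
13^4 = (13^2)^2 ≡ 68^2 = 4624 ≡ 79 (mod 101)
13^8 = (13^4)^2 ≡ 79^2 = 6241 ≡ 80 (mod 101)
13^12 = 13^8 · 13^4 ≡ 80 · 79 ≡ 58 (mod 101).

58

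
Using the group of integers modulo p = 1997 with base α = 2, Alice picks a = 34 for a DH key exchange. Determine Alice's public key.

1698

Public value = 2^34 mod 1997.
2^1 ≡ 2 (mod 1997)
2^2 = (2^1)^2 ≡ 2^2 = 4 ≡ 4 (mod 1997)
2^4 = (2^2)^2 ≡ 4^2 = 16 ≡ 16 (mod 1997)
2^8 = (2^4)^2 ≡ 16^2 = 256 ≡ 256 (mod 1997)
2^16 = (2^8)^2 ≡ 256^2 = 65536 ≡ 1632 (mod 1997)
2^32 = (2^16)^2 ≡ 1632^2 = 2663424 ≡ 1423 (mod 1997)
2^34 = 2^32 · 2^2 ≡ 1423 · 4 ≡ 1698 (mod 1997).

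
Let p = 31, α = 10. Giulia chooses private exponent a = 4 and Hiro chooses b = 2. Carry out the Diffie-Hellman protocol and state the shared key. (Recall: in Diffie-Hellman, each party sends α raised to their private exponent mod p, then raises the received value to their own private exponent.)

14

Hiro sends B = α^b mod p = 10^2 mod 31.
10^1 ≡ 10 (mod 31)
10^2 = (10^1)^2 ≡ 10^2 = 100 ≡ 7 (mod 31)
So B = 7. Giulia then computes K = B^a mod p = 7^4 mod 31.
7^1 ≡ 7 (mod 31)
7^2 = (7^1)^2 ≡ 7^2 = 49 ≡ 18 (mod 31)
7^4 = (7^2)^2 ≡ 18^2 = 324 ≡ 14 (mod 31)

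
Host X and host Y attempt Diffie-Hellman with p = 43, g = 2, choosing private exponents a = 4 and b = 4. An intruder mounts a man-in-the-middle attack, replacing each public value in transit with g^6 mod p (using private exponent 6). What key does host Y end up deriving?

35

Host Y receives an intruder's public value M = 2^6 mod 43 instead of the honest one.
2^1 ≡ 2 (mod 43)
2^2 = (2^1)^2 ≡ 2^2 = 4 ≡ 4 (mod 43)
2^4 = (2^2)^2 ≡ 4^2 = 16 ≡ 16 (mod 43)
2^6 = 2^4 · 2^2 ≡ 16 · 4 ≡ 21 (mod 43).
So M = 21. Host Y computes K = M^4 mod 43.
21^1 ≡ 21 (mod 43)
21^2 = (21^1)^2 ≡ 21^2 = 441 ≡ 11 (mod 43)
21^4 = (21^2)^2 ≡ 11^2 = 121 ≡ 35 (mod 43)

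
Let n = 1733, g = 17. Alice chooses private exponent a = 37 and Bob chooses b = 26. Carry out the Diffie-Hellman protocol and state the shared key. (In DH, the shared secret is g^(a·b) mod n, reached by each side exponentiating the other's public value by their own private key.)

884

Bob sends B = g^b mod n = 17^26 mod 1733.
17^1 ≡ 17 (mod 1733)
17^2 = (17^1)^2 ≡ 17^2 = 289 ≡ 289 (mod 1733)
17^4 = (17^2)^2 ≡ 289^2 = 83521 ≡ 337 (mod 1733)
17^8 = (17^4)^2 ≡ 337^2 = 113569 ≡ 924 (mod 1733)
17^16 = (17^8)^2 ≡ 924^2 = 853776 ≡ 1140 (mod 1733)
17^26 = 17^16 · 17^8 · 17^2 ≡ 1140 · 924 · 289 ≡ 527 (mod 1733).
So B = 527. Alice then computes K = B^a mod n = 527^37 mod 1733.
527^1 ≡ 527 (mod 1733)
527^2 = (527^1)^2 ≡ 527^2 = 277729 ≡ 449 (mod 1733)
527^4 = (527^2)^2 ≡ 449^2 = 201601 ≡ 573 (mod 1733)
527^8 = (527^4)^2 ≡ 573^2 = 328329 ≡ 792 (mod 1733)
527^16 = (527^8)^2 ≡ 792^2 = 627264 ≡ 1651 (mod 1733)
527^32 = (527^16)^2 ≡ 1651^2 = 2725801 ≡ 1525 (mod 1733)
527^37 = 527^32 · 527^4 · 527^1 ≡ 1525 · 573 · 527 ≡ 884 (mod 1733).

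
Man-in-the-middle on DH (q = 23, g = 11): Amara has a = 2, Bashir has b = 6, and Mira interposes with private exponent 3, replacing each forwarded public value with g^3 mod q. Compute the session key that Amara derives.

9

Amara receives Mira's public value M = 11^3 mod 23 instead of the honest one.
11^1 ≡ 11 (mod 23)
11^2 = (11^1)^2 ≡ 11^2 = 121 ≡ 6 (mod 23)
11^3 = 11^2 · 11^1 ≡ 6 · 11 ≡ 20 (mod 23).
So M = 20. Amara computes K = M^2 mod 23.
20^1 ≡ 20 (mod 23)
20^2 = (20^1)^2 ≡ 20^2 = 400 ≡ 9 (mod 23)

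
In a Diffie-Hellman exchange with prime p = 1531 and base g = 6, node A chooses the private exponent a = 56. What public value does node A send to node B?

28

Public value = 6^56 mod 1531.
6^1 ≡ 6 (mod 1531)
6^2 = (6^1)^2 ≡ 6^2 = 36 ≡ 36 (mod 1531)
6^4 = (6^2)^2 ≡ 36^2 = 1296 ≡ 1296 (mod 1531)
6^8 = (6^4)^2 ≡ 1296^2 = 1679616 ≡ 109 (mod 1531)
6^16 = (6^8)^2 ≡ 109^2 = 11881 ≡ 1164 (mod 1531)
6^32 = (6^16)^2 ≡ 1164^2 = 1354896 ≡ 1492 (mod 1531)
6^56 = 6^32 · 6^16 · 6^8 ≡ 1492 · 1164 · 109 ≡ 28 (mod 1531).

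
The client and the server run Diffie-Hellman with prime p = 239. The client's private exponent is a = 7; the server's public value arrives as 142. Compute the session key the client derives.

75

Shared key K = 142^7 mod 239.
142^1 ≡ 142 (mod 239)
142^2 = (142^1)^2 ≡ 142^2 = 20164 ≡ 88 (mod 239)
142^4 = (142^2)^2 ≡ 88^2 = 7744 ≡ 96 (mod 239)
142^7 = 142^4 · 142^2 · 142^1 ≡ 96 · 88 · 142 ≡ 75 (mod 239).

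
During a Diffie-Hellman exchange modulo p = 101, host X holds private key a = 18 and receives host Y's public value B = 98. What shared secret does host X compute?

Shared key K = 98^18 mod 101.
98^1 ≡ 98 (mod 101)
98^2 = (98^1)^2 ≡ 98^2 = 9604 ≡ 9 (mod 101)
98^4 = (98^2)^2 ≡ 9^2 = 81 ≡ 81 (mod 101)
98^8 = (98^4)^2 ≡ 81^2 = 6561 ≡ 97 (mod 101)
98^16 = (98^8)^2 ≡ 97^2 = 9409 ≡ 16 (mod 101)
98^18 = 98^16 · 98^2 ≡ 16 · 9 ≡ 43 (mod 101).

43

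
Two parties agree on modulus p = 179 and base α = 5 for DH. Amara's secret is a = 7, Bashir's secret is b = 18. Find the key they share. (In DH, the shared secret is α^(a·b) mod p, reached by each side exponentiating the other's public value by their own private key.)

Amara sends A = α^a mod p = 5^7 mod 179.
5^1 ≡ 5 (mod 179)
5^2 = (5^1)^2 ≡ 5^2 = 25 ≡ 25 (mod 179)
5^4 = (5^2)^2 ≡ 25^2 = 625 ≡ 88 (mod 179)
5^7 = 5^4 · 5^2 · 5^1 ≡ 88 · 25 · 5 ≡ 81 (mod 179).
So A = 81. Bashir then computes K = A^b mod p = 81^18 mod 179.
81^1 ≡ 81 (mod 179)
81^2 = (81^1)^2 ≡ 81^2 = 6561 ≡ 117 (mod 179)
81^4 = (81^2)^2 ≡ 117^2 = 13689 ≡ 85 (mod 179)
81^8 = (81^4)^2 ≡ 85^2 = 7225 ≡ 65 (mod 179)
81^16 = (81^8)^2 ≡ 65^2 = 4225 ≡ 108 (mod 179)
81^18 = 81^16 · 81^2 ≡ 108 · 117 ≡ 106 (mod 179).

106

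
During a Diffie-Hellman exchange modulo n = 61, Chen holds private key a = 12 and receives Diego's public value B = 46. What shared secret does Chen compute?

58

Shared key K = 46^12 mod 61.
46^1 ≡ 46 (mod 61)
46^2 = (46^1)^2 ≡ 46^2 = 2116 ≡ 42 (mod 61)
46^4 = (46^2)^2 ≡ 42^2 = 1764 ≡ 56 (mod 61)
46^8 = (46^4)^2 ≡ 56^2 = 3136 ≡ 25 (mod 61)
46^12 = 46^8 · 46^4 ≡ 25 · 56 ≡ 58 (mod 61).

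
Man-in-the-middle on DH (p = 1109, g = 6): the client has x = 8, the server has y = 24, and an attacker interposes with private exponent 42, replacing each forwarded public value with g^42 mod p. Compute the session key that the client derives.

The client receives an attacker's public value M = 6^42 mod 1109 instead of the honest one.
6^1 ≡ 6 (mod 1109)
6^2 = (6^1)^2 ≡ 6^2 = 36 ≡ 36 (mod 1109)
6^4 = (6^2)^2 ≡ 36^2 = 1296 ≡ 187 (mod 1109)
6^8 = (6^4)^2 ≡ 187^2 = 34969 ≡ 590 (mod 1109)
6^16 = (6^8)^2 ≡ 590^2 = 348100 ≡ 983 (mod 1109)
6^32 = (6^16)^2 ≡ 983^2 = 966289 ≡ 350 (mod 1109)
6^42 = 6^32 · 6^8 · 6^2 ≡ 350 · 590 · 36 ≡ 373 (mod 1109).
So M = 373. The client computes K = M^8 mod 1109.
373^1 ≡ 373 (mod 1109)
373^2 = (373^1)^2 ≡ 373^2 = 139129 ≡ 504 (mod 1109)
373^4 = (373^2)^2 ≡ 504^2 = 254016 ≡ 55 (mod 1109)
373^8 = (373^4)^2 ≡ 55^2 = 3025 ≡ 807 (mod 1109)

807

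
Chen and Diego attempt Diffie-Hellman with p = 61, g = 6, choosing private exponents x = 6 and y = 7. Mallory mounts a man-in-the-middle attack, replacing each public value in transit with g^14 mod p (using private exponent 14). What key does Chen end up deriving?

34

Chen receives Mallory's public value M = 6^14 mod 61 instead of the honest one.
6^1 ≡ 6 (mod 61)
6^2 = (6^1)^2 ≡ 6^2 = 36 ≡ 36 (mod 61)
6^4 = (6^2)^2 ≡ 36^2 = 1296 ≡ 15 (mod 61)
6^8 = (6^4)^2 ≡ 15^2 = 225 ≡ 42 (mod 61)
6^14 = 6^8 · 6^4 · 6^2 ≡ 42 · 15 · 36 ≡ 49 (mod 61).
So M = 49. Chen computes K = M^6 mod 61.
49^1 ≡ 49 (mod 61)
49^2 = (49^1)^2 ≡ 49^2 = 2401 ≡ 22 (mod 61)
49^4 = (49^2)^2 ≡ 22^2 = 484 ≡ 57 (mod 61)
49^6 = 49^4 · 49^2 ≡ 57 · 22 ≡ 34 (mod 61).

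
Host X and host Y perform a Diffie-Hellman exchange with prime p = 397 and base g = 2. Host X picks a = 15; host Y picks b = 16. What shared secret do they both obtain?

99

Host Y sends B = g^b mod p = 2^16 mod 397.
2^1 ≡ 2 (mod 397)
2^2 = (2^1)^2 ≡ 2^2 = 4 ≡ 4 (mod 397)
2^4 = (2^2)^2 ≡ 4^2 = 16 ≡ 16 (mod 397)
2^8 = (2^4)^2 ≡ 16^2 = 256 ≡ 256 (mod 397)
2^16 = (2^8)^2 ≡ 256^2 = 65536 ≡ 31 (mod 397)
So B = 31. Host X then computes K = B^a mod p = 31^15 mod 397.
31^1 ≡ 31 (mod 397)
31^2 = (31^1)^2 ≡ 31^2 = 961 ≡ 167 (mod 397)
31^4 = (31^2)^2 ≡ 167^2 = 27889 ≡ 99 (mod 397)
31^8 = (31^4)^2 ≡ 99^2 = 9801 ≡ 273 (mod 397)
31^15 = 31^8 · 31^4 · 31^2 · 31^1 ≡ 273 · 99 · 167 · 31 ≡ 99 (mod 397).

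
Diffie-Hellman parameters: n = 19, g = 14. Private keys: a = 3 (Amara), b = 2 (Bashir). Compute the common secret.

7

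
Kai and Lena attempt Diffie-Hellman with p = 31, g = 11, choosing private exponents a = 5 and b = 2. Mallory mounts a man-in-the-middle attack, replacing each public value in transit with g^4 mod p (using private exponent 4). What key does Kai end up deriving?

Kai receives Mallory's public value M = 11^4 mod 31 instead of the honest one.
11^1 ≡ 11 (mod 31)
11^2 = (11^1)^2 ≡ 11^2 = 121 ≡ 28 (mod 31)
11^4 = (11^2)^2 ≡ 28^2 = 784 ≡ 9 (mod 31)
So M = 9. Kai computes K = M^5 mod 31.
9^1 ≡ 9 (mod 31)
9^2 = (9^1)^2 ≡ 9^2 = 81 ≡ 19 (mod 31)
9^4 = (9^2)^2 ≡ 19^2 = 361 ≡ 20 (mod 31)
9^5 = 9^4 · 9^1 ≡ 20 · 9 ≡ 25 (mod 31).

25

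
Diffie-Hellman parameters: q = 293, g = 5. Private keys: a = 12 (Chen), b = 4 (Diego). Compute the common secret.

Diego sends B = g^b mod q = 5^4 mod 293.
5^1 ≡ 5 (mod 293)
5^2 = (5^1)^2 ≡ 5^2 = 25 ≡ 25 (mod 293)
5^4 = (5^2)^2 ≡ 25^2 = 625 ≡ 39 (mod 293)
So B = 39. Chen then computes K = B^a mod q = 39^12 mod 293.
39^1 ≡ 39 (mod 293)
39^2 = (39^1)^2 ≡ 39^2 = 1521 ≡ 56 (mod 293)
39^4 = (39^2)^2 ≡ 56^2 = 3136 ≡ 206 (mod 293)
39^8 = (39^4)^2 ≡ 206^2 = 42436 ≡ 244 (mod 293)
39^12 = 39^8 · 39^4 ≡ 244 · 206 ≡ 161 (mod 293).

161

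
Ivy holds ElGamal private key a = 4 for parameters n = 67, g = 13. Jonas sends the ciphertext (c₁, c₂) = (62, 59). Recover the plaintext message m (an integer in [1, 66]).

Shared mask s = c₁^a mod n = 62^4 mod 67.
62^1 ≡ 62 (mod 67)
62^2 = (62^1)^2 ≡ 62^2 = 3844 ≡ 25 (mod 67)
62^4 = (62^2)^2 ≡ 25^2 = 625 ≡ 22 (mod 67)
So s = 22; s⁻¹ ≡ 64 (mod 67).
m = c₂ · s⁻¹ mod 67 = 59 · 64 mod 67 = 24.

24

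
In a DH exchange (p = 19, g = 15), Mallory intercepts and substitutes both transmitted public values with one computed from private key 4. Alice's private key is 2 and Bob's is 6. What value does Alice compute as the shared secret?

Alice receives Mallory's public value M = 15^4 mod 19 instead of the honest one.
15^1 ≡ 15 (mod 19)
15^2 = (15^1)^2 ≡ 15^2 = 225 ≡ 16 (mod 19)
15^4 = (15^2)^2 ≡ 16^2 = 256 ≡ 9 (mod 19)
So M = 9. Alice computes K = M^2 mod 19.
9^1 ≡ 9 (mod 19)
9^2 = (9^1)^2 ≡ 9^2 = 81 ≡ 5 (mod 19)

5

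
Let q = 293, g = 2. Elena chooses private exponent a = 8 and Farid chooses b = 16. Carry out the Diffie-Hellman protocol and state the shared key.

Farid sends B = g^b mod q = 2^16 mod 293.
2^1 ≡ 2 (mod 293)
2^2 = (2^1)^2 ≡ 2^2 = 4 ≡ 4 (mod 293)
2^4 = (2^2)^2 ≡ 4^2 = 16 ≡ 16 (mod 293)
2^8 = (2^4)^2 ≡ 16^2 = 256 ≡ 256 (mod 293)
2^16 = (2^8)^2 ≡ 256^2 = 65536 ≡ 197 (mod 293)
So B = 197. Elena then computes K = B^a mod q = 197^8 mod 293.
197^1 ≡ 197 (mod 293)
197^2 = (197^1)^2 ≡ 197^2 = 38809 ≡ 133 (mod 293)
197^4 = (197^2)^2 ≡ 133^2 = 17689 ≡ 109 (mod 293)
197^8 = (197^4)^2 ≡ 109^2 = 11881 ≡ 161 (mod 293)

161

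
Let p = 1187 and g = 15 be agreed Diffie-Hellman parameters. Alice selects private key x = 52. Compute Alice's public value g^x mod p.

761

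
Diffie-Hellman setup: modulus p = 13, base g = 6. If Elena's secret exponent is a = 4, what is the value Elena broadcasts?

9

Public value = 6^4 mod 13.
6^1 ≡ 6 (mod 13)
6^2 = (6^1)^2 ≡ 6^2 = 36 ≡ 10 (mod 13)
6^4 = (6^2)^2 ≡ 10^2 = 100 ≡ 9 (mod 13)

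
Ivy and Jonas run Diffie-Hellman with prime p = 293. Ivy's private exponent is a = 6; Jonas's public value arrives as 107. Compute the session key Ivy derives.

100

Shared key K = 107^6 mod 293.
107^1 ≡ 107 (mod 293)
107^2 = (107^1)^2 ≡ 107^2 = 11449 ≡ 22 (mod 293)
107^4 = (107^2)^2 ≡ 22^2 = 484 ≡ 191 (mod 293)
107^6 = 107^4 · 107^2 ≡ 191 · 22 ≡ 100 (mod 293).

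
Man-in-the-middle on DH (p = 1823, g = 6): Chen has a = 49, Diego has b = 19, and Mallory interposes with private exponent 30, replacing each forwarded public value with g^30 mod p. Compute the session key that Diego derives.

Diego receives Mallory's public value M = 6^30 mod 1823 instead of the honest one.
6^1 ≡ 6 (mod 1823)
6^2 = (6^1)^2 ≡ 6^2 = 36 ≡ 36 (mod 1823)
6^4 = (6^2)^2 ≡ 36^2 = 1296 ≡ 1296 (mod 1823)
6^8 = (6^4)^2 ≡ 1296^2 = 1679616 ≡ 633 (mod 1823)
6^16 = (6^8)^2 ≡ 633^2 = 400689 ≡ 1452 (mod 1823)
6^30 = 6^16 · 6^8 · 6^4 · 6^2 ≡ 1452 · 633 · 1296 · 36 ≡ 228 (mod 1823).
So M = 228. Diego computes K = M^19 mod 1823.
228^1 ≡ 228 (mod 1823)
228^2 = (228^1)^2 ≡ 228^2 = 51984 ≡ 940 (mod 1823)
228^4 = (228^2)^2 ≡ 940^2 = 883600 ≡ 1268 (mod 1823)
228^8 = (228^4)^2 ≡ 1268^2 = 1607824 ≡ 1761 (mod 1823)
228^16 = (228^8)^2 ≡ 1761^2 = 3101121 ≡ 198 (mod 1823)
228^19 = 228^16 · 228^2 · 228^1 ≡ 198 · 940 · 228 ≡ 1389 (mod 1823).

1389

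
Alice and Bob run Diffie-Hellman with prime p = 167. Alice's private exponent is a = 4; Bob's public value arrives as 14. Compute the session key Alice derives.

6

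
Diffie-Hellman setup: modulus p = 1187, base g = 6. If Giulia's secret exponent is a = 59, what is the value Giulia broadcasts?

Public value = 6^59 mod 1187.
6^1 ≡ 6 (mod 1187)
6^2 = (6^1)^2 ≡ 6^2 = 36 ≡ 36 (mod 1187)
6^4 = (6^2)^2 ≡ 36^2 = 1296 ≡ 109 (mod 1187)
6^8 = (6^4)^2 ≡ 109^2 = 11881 ≡ 11 (mod 1187)
6^16 = (6^8)^2 ≡ 11^2 = 121 ≡ 121 (mod 1187)
6^32 = (6^16)^2 ≡ 121^2 = 14641 ≡ 397 (mod 1187)
6^59 = 6^32 · 6^16 · 6^8 · 6^2 · 6^1 ≡ 397 · 121 · 11 · 36 · 6 ≡ 1114 (mod 1187).

1114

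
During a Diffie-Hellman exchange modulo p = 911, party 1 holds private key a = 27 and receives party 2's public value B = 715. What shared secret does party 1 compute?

715

Shared key K = 715^27 mod 911.
715^1 ≡ 715 (mod 911)
715^2 = (715^1)^2 ≡ 715^2 = 511225 ≡ 154 (mod 911)
715^4 = (715^2)^2 ≡ 154^2 = 23716 ≡ 30 (mod 911)
715^8 = (715^4)^2 ≡ 30^2 = 900 ≡ 900 (mod 911)
715^16 = (715^8)^2 ≡ 900^2 = 810000 ≡ 121 (mod 911)
715^27 = 715^16 · 715^8 · 715^2 · 715^1 ≡ 121 · 900 · 154 · 715 ≡ 715 (mod 911).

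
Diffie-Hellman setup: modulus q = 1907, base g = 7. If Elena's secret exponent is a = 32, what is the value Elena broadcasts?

28

Public value = 7^32 mod 1907.
7^1 ≡ 7 (mod 1907)
7^2 = (7^1)^2 ≡ 7^2 = 49 ≡ 49 (mod 1907)
7^4 = (7^2)^2 ≡ 49^2 = 2401 ≡ 494 (mod 1907)
7^8 = (7^4)^2 ≡ 494^2 = 244036 ≡ 1847 (mod 1907)
7^16 = (7^8)^2 ≡ 1847^2 = 3411409 ≡ 1693 (mod 1907)
7^32 = (7^16)^2 ≡ 1693^2 = 2866249 ≡ 28 (mod 1907)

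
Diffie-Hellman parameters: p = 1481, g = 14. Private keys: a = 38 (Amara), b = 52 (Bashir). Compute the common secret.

Bashir sends B = g^b mod p = 14^52 mod 1481.
14^1 ≡ 14 (mod 1481)
14^2 = (14^1)^2 ≡ 14^2 = 196 ≡ 196 (mod 1481)
14^4 = (14^2)^2 ≡ 196^2 = 38416 ≡ 1391 (mod 1481)
14^8 = (14^4)^2 ≡ 1391^2 = 1934881 ≡ 695 (mod 1481)
14^16 = (14^8)^2 ≡ 695^2 = 483025 ≡ 219 (mod 1481)
14^32 = (14^16)^2 ≡ 219^2 = 47961 ≡ 569 (mod 1481)
14^52 = 14^32 · 14^16 · 14^4 ≡ 569 · 219 · 1391 ≡ 623 (mod 1481).
So B = 623. Amara then computes K = B^a mod p = 623^38 mod 1481.
623^1 ≡ 623 (mod 1481)
623^2 = (623^1)^2 ≡ 623^2 = 388129 ≡ 107 (mod 1481)
623^4 = (623^2)^2 ≡ 107^2 = 11449 ≡ 1082 (mod 1481)
623^8 = (623^4)^2 ≡ 1082^2 = 1170724 ≡ 734 (mod 1481)
623^16 = (623^8)^2 ≡ 734^2 = 538756 ≡ 1153 (mod 1481)
623^32 = (623^16)^2 ≡ 1153^2 = 1329409 ≡ 952 (mod 1481)
623^38 = 623^32 · 623^4 · 623^2 ≡ 952 · 1082 · 107 ≡ 828 (mod 1481).

828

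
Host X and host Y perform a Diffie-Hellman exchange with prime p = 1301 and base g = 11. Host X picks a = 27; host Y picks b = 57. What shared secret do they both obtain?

Host X sends A = g^a mod p = 11^27 mod 1301.
11^1 ≡ 11 (mod 1301)
11^2 = (11^1)^2 ≡ 11^2 = 121 ≡ 121 (mod 1301)
11^4 = (11^2)^2 ≡ 121^2 = 14641 ≡ 330 (mod 1301)
11^8 = (11^4)^2 ≡ 330^2 = 108900 ≡ 917 (mod 1301)
11^16 = (11^8)^2 ≡ 917^2 = 840889 ≡ 443 (mod 1301)
11^27 = 11^16 · 11^8 · 11^2 · 11^1 ≡ 443 · 917 · 121 · 11 ≡ 463 (mod 1301).
So A = 463. Host Y then computes K = A^b mod p = 463^57 mod 1301.
463^1 ≡ 463 (mod 1301)
463^2 = (463^1)^2 ≡ 463^2 = 214369 ≡ 1005 (mod 1301)
463^4 = (463^2)^2 ≡ 1005^2 = 1010025 ≡ 449 (mod 1301)
463^8 = (463^4)^2 ≡ 449^2 = 201601 ≡ 1247 (mod 1301)
463^16 = (463^8)^2 ≡ 1247^2 = 1555009 ≡ 314 (mod 1301)
463^32 = (463^16)^2 ≡ 314^2 = 98596 ≡ 1021 (mod 1301)
463^57 = 463^32 · 463^16 · 463^8 · 463^1 ≡ 1021 · 314 · 1247 · 463 ≡ 1036 (mod 1301).

1036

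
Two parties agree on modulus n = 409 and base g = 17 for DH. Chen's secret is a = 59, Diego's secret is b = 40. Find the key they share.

Chen sends A = g^a mod n = 17^59 mod 409.
17^1 ≡ 17 (mod 409)
17^2 = (17^1)^2 ≡ 17^2 = 289 ≡ 289 (mod 409)
17^4 = (17^2)^2 ≡ 289^2 = 83521 ≡ 85 (mod 409)
17^8 = (17^4)^2 ≡ 85^2 = 7225 ≡ 272 (mod 409)
17^16 = (17^8)^2 ≡ 272^2 = 73984 ≡ 364 (mod 409)
17^32 = (17^16)^2 ≡ 364^2 = 132496 ≡ 389 (mod 409)
17^59 = 17^32 · 17^16 · 17^8 · 17^2 · 17^1 ≡ 389 · 364 · 272 · 289 · 17 ≡ 272 (mod 409).
So A = 272. Diego then computes K = A^b mod n = 272^40 mod 409.
272^1 ≡ 272 (mod 409)
272^2 = (272^1)^2 ≡ 272^2 = 73984 ≡ 364 (mod 409)
272^4 = (272^2)^2 ≡ 364^2 = 132496 ≡ 389 (mod 409)
272^8 = (272^4)^2 ≡ 389^2 = 151321 ≡ 400 (mod 409)
272^16 = (272^8)^2 ≡ 400^2 = 160000 ≡ 81 (mod 409)
272^32 = (272^16)^2 ≡ 81^2 = 6561 ≡ 17 (mod 409)
272^40 = 272^32 · 272^8 ≡ 17 · 400 ≡ 256 (mod 409).

256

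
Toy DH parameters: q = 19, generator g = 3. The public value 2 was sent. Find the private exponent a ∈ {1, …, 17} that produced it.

Try successive powers of 3 modulo 19:
3^1 ≡ 3
3^2 ≡ 9
3^3 ≡ 8
3^4 ≡ 5
3^5 ≡ 15
3^6 ≡ 7
3^7 ≡ 2
Found: a = 7.

7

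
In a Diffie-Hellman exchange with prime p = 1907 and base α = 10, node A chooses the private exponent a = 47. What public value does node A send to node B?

Public value = 10^47 mod 1907.
10^1 ≡ 10 (mod 1907)
10^2 = (10^1)^2 ≡ 10^2 = 100 ≡ 100 (mod 1907)
10^4 = (10^2)^2 ≡ 100^2 = 10000 ≡ 465 (mod 1907)
10^8 = (10^4)^2 ≡ 465^2 = 216225 ≡ 734 (mod 1907)
10^16 = (10^8)^2 ≡ 734^2 = 538756 ≡ 982 (mod 1907)
10^32 = (10^16)^2 ≡ 982^2 = 964324 ≡ 1289 (mod 1907)
10^47 = 10^32 · 10^8 · 10^4 · 10^2 · 10^1 ≡ 1289 · 734 · 465 · 100 · 10 ≡ 1862 (mod 1907).

1862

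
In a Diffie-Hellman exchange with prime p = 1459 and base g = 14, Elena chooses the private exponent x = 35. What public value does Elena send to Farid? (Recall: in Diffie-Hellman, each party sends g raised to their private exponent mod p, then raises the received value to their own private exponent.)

1359

Public value = 14^35 (mod 1459).
14^1 ≡ 14 (mod 1459)
14^2 = (14^1)^2 ≡ 14^2 = 196 ≡ 196 (mod 1459)
14^4 = (14^2)^2 ≡ 196^2 = 38416 ≡ 482 (mod 1459)
14^8 = (14^4)^2 ≡ 482^2 = 232324 ≡ 343 (mod 1459)
14^16 = (14^8)^2 ≡ 343^2 = 117649 ≡ 929 (mod 1459)
14^32 = (14^16)^2 ≡ 929^2 = 863041 ≡ 772 (mod 1459)
14^35 = 14^32 · 14^2 · 14^1 ≡ 772 · 196 · 14 ≡ 1359 (mod 1459).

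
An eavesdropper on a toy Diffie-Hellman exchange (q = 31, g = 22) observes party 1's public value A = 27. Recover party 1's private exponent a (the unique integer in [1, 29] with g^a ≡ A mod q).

Try successive powers of 22 modulo 31:
22^1 ≡ 22
22^2 ≡ 19
22^3 ≡ 15
22^4 ≡ 20
22^5 ≡ 6
22^6 ≡ 8
22^7 ≡ 21
22^8 ≡ 28
22^9 ≡ 27
Found: a = 9.

9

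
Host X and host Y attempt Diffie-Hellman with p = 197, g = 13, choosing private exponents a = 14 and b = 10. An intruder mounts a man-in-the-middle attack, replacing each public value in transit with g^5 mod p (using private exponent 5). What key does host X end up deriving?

Host X receives an intruder's public value M = 13^5 mod 197 instead of the honest one.
13^1 ≡ 13 (mod 197)
13^2 = (13^1)^2 ≡ 13^2 = 169 ≡ 169 (mod 197)
13^4 = (13^2)^2 ≡ 169^2 = 28561 ≡ 193 (mod 197)
13^5 = 13^4 · 13^1 ≡ 193 · 13 ≡ 145 (mod 197).
So M = 145. Host X computes K = M^14 mod 197.
145^1 ≡ 145 (mod 197)
145^2 = (145^1)^2 ≡ 145^2 = 21025 ≡ 143 (mod 197)
145^4 = (145^2)^2 ≡ 143^2 = 20449 ≡ 158 (mod 197)
145^8 = (145^4)^2 ≡ 158^2 = 24964 ≡ 142 (mod 197)
145^14 = 145^8 · 145^4 · 145^2 ≡ 142 · 158 · 143 ≡ 6 (mod 197).

6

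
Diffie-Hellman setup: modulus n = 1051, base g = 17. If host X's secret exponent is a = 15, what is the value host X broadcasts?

998

Public value = 17^15 (mod 1051).
17^1 ≡ 17 (mod 1051)
17^2 = (17^1)^2 ≡ 17^2 = 289 ≡ 289 (mod 1051)
17^4 = (17^2)^2 ≡ 289^2 = 83521 ≡ 492 (mod 1051)
17^8 = (17^4)^2 ≡ 492^2 = 242064 ≡ 334 (mod 1051)
17^15 = 17^8 · 17^4 · 17^2 · 17^1 ≡ 334 · 492 · 289 · 17 ≡ 998 (mod 1051).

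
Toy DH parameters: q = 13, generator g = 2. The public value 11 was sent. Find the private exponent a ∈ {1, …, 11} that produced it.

Try successive powers of 2 modulo 13:
2^1 ≡ 2
2^2 ≡ 4
2^3 ≡ 8
2^4 ≡ 3
2^5 ≡ 6
2^6 ≡ 12
2^7 ≡ 11
Found: a = 7.

7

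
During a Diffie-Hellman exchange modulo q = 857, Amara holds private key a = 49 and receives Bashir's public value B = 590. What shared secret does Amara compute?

128

Shared key K = 590^49 mod 857.
590^1 ≡ 590 (mod 857)
590^2 = (590^1)^2 ≡ 590^2 = 348100 ≡ 158 (mod 857)
590^4 = (590^2)^2 ≡ 158^2 = 24964 ≡ 111 (mod 857)
590^8 = (590^4)^2 ≡ 111^2 = 12321 ≡ 323 (mod 857)
590^16 = (590^8)^2 ≡ 323^2 = 104329 ≡ 632 (mod 857)
590^32 = (590^16)^2 ≡ 632^2 = 399424 ≡ 62 (mod 857)
590^49 = 590^32 · 590^16 · 590^1 ≡ 62 · 632 · 590 ≡ 128 (mod 857).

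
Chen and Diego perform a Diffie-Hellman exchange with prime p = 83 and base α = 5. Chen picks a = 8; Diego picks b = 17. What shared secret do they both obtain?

Chen sends A = α^a mod p = 5^8 mod 83.
5^1 ≡ 5 (mod 83)
5^2 = (5^1)^2 ≡ 5^2 = 25 ≡ 25 (mod 83)
5^4 = (5^2)^2 ≡ 25^2 = 625 ≡ 44 (mod 83)
5^8 = (5^4)^2 ≡ 44^2 = 1936 ≡ 27 (mod 83)
So A = 27. Diego then computes K = A^b mod p = 27^17 mod 83.
27^1 ≡ 27 (mod 83)
27^2 = (27^1)^2 ≡ 27^2 = 729 ≡ 65 (mod 83)
27^4 = (27^2)^2 ≡ 65^2 = 4225 ≡ 75 (mod 83)
27^8 = (27^4)^2 ≡ 75^2 = 5625 ≡ 64 (mod 83)
27^16 = (27^8)^2 ≡ 64^2 = 4096 ≡ 29 (mod 83)
27^17 = 27^16 · 27^1 ≡ 29 · 27 ≡ 36 (mod 83).

36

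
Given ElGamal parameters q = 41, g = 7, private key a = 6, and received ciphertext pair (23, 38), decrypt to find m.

34

Shared mask s = c₁^a mod q = 23^6 mod 41.
23^1 ≡ 23 (mod 41)
23^2 = (23^1)^2 ≡ 23^2 = 529 ≡ 37 (mod 41)
23^4 = (23^2)^2 ≡ 37^2 = 1369 ≡ 16 (mod 41)
23^6 = 23^4 · 23^2 ≡ 16 · 37 ≡ 18 (mod 41).
So s = 18; s⁻¹ ≡ 16 (mod 41).
m = c₂ · s⁻¹ mod 41 = 38 · 16 mod 41 = 34.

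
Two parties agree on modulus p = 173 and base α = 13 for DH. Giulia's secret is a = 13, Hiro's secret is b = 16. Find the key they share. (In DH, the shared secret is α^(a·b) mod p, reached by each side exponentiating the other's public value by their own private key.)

Hiro sends B = α^b mod p = 13^16 mod 173.
13^1 ≡ 13 (mod 173)
13^2 = (13^1)^2 ≡ 13^2 = 169 ≡ 169 (mod 173)
13^4 = (13^2)^2 ≡ 169^2 = 28561 ≡ 16 (mod 173)
13^8 = (13^4)^2 ≡ 16^2 = 256 ≡ 83 (mod 173)
13^16 = (13^8)^2 ≡ 83^2 = 6889 ≡ 142 (mod 173)
So B = 142. Giulia then computes K = B^a mod p = 142^13 mod 173.
142^1 ≡ 142 (mod 173)
142^2 = (142^1)^2 ≡ 142^2 = 20164 ≡ 96 (mod 173)
142^4 = (142^2)^2 ≡ 96^2 = 9216 ≡ 47 (mod 173)
142^8 = (142^4)^2 ≡ 47^2 = 2209 ≡ 133 (mod 173)
142^13 = 142^8 · 142^4 · 142^1 ≡ 133 · 47 · 142 ≡ 152 (mod 173).

152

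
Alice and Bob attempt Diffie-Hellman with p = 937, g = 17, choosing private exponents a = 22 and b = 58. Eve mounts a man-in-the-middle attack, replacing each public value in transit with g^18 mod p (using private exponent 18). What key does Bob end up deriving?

Bob receives Eve's public value M = 17^18 mod 937 instead of the honest one.
17^1 ≡ 17 (mod 937)
17^2 = (17^1)^2 ≡ 17^2 = 289 ≡ 289 (mod 937)
17^4 = (17^2)^2 ≡ 289^2 = 83521 ≡ 128 (mod 937)
17^8 = (17^4)^2 ≡ 128^2 = 16384 ≡ 455 (mod 937)
17^16 = (17^8)^2 ≡ 455^2 = 207025 ≡ 885 (mod 937)
17^18 = 17^16 · 17^2 ≡ 885 · 289 ≡ 901 (mod 937).
So M = 901. Bob computes K = M^58 mod 937.
901^1 ≡ 901 (mod 937)
901^2 = (901^1)^2 ≡ 901^2 = 811801 ≡ 359 (mod 937)
901^4 = (901^2)^2 ≡ 359^2 = 128881 ≡ 512 (mod 937)
901^8 = (901^4)^2 ≡ 512^2 = 262144 ≡ 721 (mod 937)
901^16 = (901^8)^2 ≡ 721^2 = 519841 ≡ 743 (mod 937)
901^32 = (901^16)^2 ≡ 743^2 = 552049 ≡ 156 (mod 937)
901^58 = 901^32 · 901^16 · 901^8 · 901^2 ≡ 156 · 743 · 721 · 359 ≡ 156 (mod 937).

156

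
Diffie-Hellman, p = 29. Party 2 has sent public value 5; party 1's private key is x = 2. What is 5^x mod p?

25

Shared key K = 5^2 mod 29.
5^1 ≡ 5 (mod 29)
5^2 = (5^1)^2 ≡ 5^2 = 25 ≡ 25 (mod 29)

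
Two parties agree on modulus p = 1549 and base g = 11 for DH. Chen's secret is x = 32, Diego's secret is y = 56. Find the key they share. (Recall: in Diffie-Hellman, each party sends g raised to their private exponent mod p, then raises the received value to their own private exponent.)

1089

Chen sends A = g^x mod p = 11^32 mod 1549.
11^1 ≡ 11 (mod 1549)
11^2 = (11^1)^2 ≡ 11^2 = 121 ≡ 121 (mod 1549)
11^4 = (11^2)^2 ≡ 121^2 = 14641 ≡ 700 (mod 1549)
11^8 = (11^4)^2 ≡ 700^2 = 490000 ≡ 516 (mod 1549)
11^16 = (11^8)^2 ≡ 516^2 = 266256 ≡ 1377 (mod 1549)
11^32 = (11^16)^2 ≡ 1377^2 = 1896129 ≡ 153 (mod 1549)
So A = 153. Diego then computes K = A^y mod p = 153^56 mod 1549.
153^1 ≡ 153 (mod 1549)
153^2 = (153^1)^2 ≡ 153^2 = 23409 ≡ 174 (mod 1549)
153^4 = (153^2)^2 ≡ 174^2 = 30276 ≡ 845 (mod 1549)
153^8 = (153^4)^2 ≡ 845^2 = 714025 ≡ 1485 (mod 1549)
153^16 = (153^8)^2 ≡ 1485^2 = 2205225 ≡ 998 (mod 1549)
153^32 = (153^16)^2 ≡ 998^2 = 996004 ≡ 1546 (mod 1549)
153^56 = 153^32 · 153^16 · 153^8 ≡ 1546 · 998 · 1485 ≡ 1089 (mod 1549).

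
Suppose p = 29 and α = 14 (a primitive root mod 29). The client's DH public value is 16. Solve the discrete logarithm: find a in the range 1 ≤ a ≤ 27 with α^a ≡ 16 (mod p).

Try successive powers of 14 modulo 29:
14^1 ≡ 14
14^2 ≡ 22
14^3 ≡ 18
14^4 ≡ 20
14^5 ≡ 19
14^6 ≡ 5
14^7 ≡ 12
14^8 ≡ 23
14^9 ≡ 3
14^10 ≡ 13
14^11 ≡ 8
14^12 ≡ 25
14^13 ≡ 2
14^14 ≡ 28
14^15 ≡ 15
14^16 ≡ 7
14^17 ≡ 11
14^18 ≡ 9
14^19 ≡ 10
14^20 ≡ 24
14^21 ≡ 17
14^22 ≡ 6
14^23 ≡ 26
14^24 ≡ 16
Found: a = 24.

24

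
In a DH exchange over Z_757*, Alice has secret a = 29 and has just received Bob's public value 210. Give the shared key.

Shared key K = 210^29 mod 757.
210^1 ≡ 210 (mod 757)
210^2 = (210^1)^2 ≡ 210^2 = 44100 ≡ 194 (mod 757)
210^4 = (210^2)^2 ≡ 194^2 = 37636 ≡ 543 (mod 757)
210^8 = (210^4)^2 ≡ 543^2 = 294849 ≡ 376 (mod 757)
210^16 = (210^8)^2 ≡ 376^2 = 141376 ≡ 574 (mod 757)
210^29 = 210^16 · 210^8 · 210^4 · 210^1 ≡ 574 · 376 · 543 · 210 ≡ 70 (mod 757).

70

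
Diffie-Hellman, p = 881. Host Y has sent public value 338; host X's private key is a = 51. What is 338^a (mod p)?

543

Shared key K = 338^51 mod 881.
338^1 ≡ 338 (mod 881)
338^2 = (338^1)^2 ≡ 338^2 = 114244 ≡ 595 (mod 881)
338^4 = (338^2)^2 ≡ 595^2 = 354025 ≡ 744 (mod 881)
338^8 = (338^4)^2 ≡ 744^2 = 553536 ≡ 268 (mod 881)
338^16 = (338^8)^2 ≡ 268^2 = 71824 ≡ 463 (mod 881)
338^32 = (338^16)^2 ≡ 463^2 = 214369 ≡ 286 (mod 881)
338^51 = 338^32 · 338^16 · 338^2 · 338^1 ≡ 286 · 463 · 595 · 338 ≡ 543 (mod 881).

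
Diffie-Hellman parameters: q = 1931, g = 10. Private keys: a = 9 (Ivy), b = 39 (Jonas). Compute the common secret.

1611

Jonas sends B = g^b mod q = 10^39 mod 1931.
10^1 ≡ 10 (mod 1931)
10^2 = (10^1)^2 ≡ 10^2 = 100 ≡ 100 (mod 1931)
10^4 = (10^2)^2 ≡ 100^2 = 10000 ≡ 345 (mod 1931)
10^8 = (10^4)^2 ≡ 345^2 = 119025 ≡ 1234 (mod 1931)
10^16 = (10^8)^2 ≡ 1234^2 = 1522756 ≡ 1128 (mod 1931)
10^32 = (10^16)^2 ≡ 1128^2 = 1272384 ≡ 1786 (mod 1931)
10^39 = 10^32 · 10^4 · 10^2 · 10^1 ≡ 1786 · 345 · 100 · 10 ≡ 1417 (mod 1931).
So B = 1417. Ivy then computes K = B^a mod q = 1417^9 mod 1931.
1417^1 ≡ 1417 (mod 1931)
1417^2 = (1417^1)^2 ≡ 1417^2 = 2007889 ≡ 1580 (mod 1931)
1417^4 = (1417^2)^2 ≡ 1580^2 = 2496400 ≡ 1548 (mod 1931)
1417^8 = (1417^4)^2 ≡ 1548^2 = 2396304 ≡ 1864 (mod 1931)
1417^9 = 1417^8 · 1417^1 ≡ 1864 · 1417 ≡ 1611 (mod 1931).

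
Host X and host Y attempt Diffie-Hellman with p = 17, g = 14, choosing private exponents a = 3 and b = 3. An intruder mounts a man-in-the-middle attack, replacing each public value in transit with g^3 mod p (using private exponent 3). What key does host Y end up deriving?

3

Host Y receives an intruder's public value M = 14^3 mod 17 instead of the honest one.
14^1 ≡ 14 (mod 17)
14^2 = (14^1)^2 ≡ 14^2 = 196 ≡ 9 (mod 17)
14^3 = 14^2 · 14^1 ≡ 9 · 14 ≡ 7 (mod 17).
So M = 7. Host Y computes K = M^3 mod 17.
7^1 ≡ 7 (mod 17)
7^2 = (7^1)^2 ≡ 7^2 = 49 ≡ 15 (mod 17)
7^3 = 7^2 · 7^1 ≡ 15 · 7 ≡ 3 (mod 17).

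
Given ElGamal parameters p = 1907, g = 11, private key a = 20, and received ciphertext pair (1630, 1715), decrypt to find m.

1817

Shared mask s = c₁^a mod p = 1630^20 mod 1907.
1630^1 ≡ 1630 (mod 1907)
1630^2 = (1630^1)^2 ≡ 1630^2 = 2656900 ≡ 449 (mod 1907)
1630^4 = (1630^2)^2 ≡ 449^2 = 201601 ≡ 1366 (mod 1907)
1630^8 = (1630^4)^2 ≡ 1366^2 = 1865956 ≡ 910 (mod 1907)
1630^16 = (1630^8)^2 ≡ 910^2 = 828100 ≡ 462 (mod 1907)
1630^20 = 1630^16 · 1630^4 ≡ 462 · 1366 ≡ 1782 (mod 1907).
So s = 1782; s⁻¹ ≡ 656 (mod 1907).
m = c₂ · s⁻¹ mod 1907 = 1715 · 656 mod 1907 = 1817.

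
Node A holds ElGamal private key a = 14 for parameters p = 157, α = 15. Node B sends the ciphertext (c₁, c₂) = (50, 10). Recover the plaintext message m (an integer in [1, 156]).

Shared mask s = c₁^a mod p = 50^14 mod 157.
50^1 ≡ 50 (mod 157)
50^2 = (50^1)^2 ≡ 50^2 = 2500 ≡ 145 (mod 157)
50^4 = (50^2)^2 ≡ 145^2 = 21025 ≡ 144 (mod 157)
50^8 = (50^4)^2 ≡ 144^2 = 20736 ≡ 12 (mod 157)
50^14 = 50^8 · 50^4 · 50^2 ≡ 12 · 144 · 145 ≡ 145 (mod 157).
So s = 145; s⁻¹ ≡ 13 (mod 157).
m = c₂ · s⁻¹ mod 157 = 10 · 13 mod 157 = 130.

130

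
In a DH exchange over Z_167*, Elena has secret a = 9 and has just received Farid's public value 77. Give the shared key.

57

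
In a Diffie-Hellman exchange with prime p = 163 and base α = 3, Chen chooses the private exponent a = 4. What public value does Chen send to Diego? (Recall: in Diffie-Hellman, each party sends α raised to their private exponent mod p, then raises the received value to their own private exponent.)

81

Public value = 3^4 (mod 163).
3^1 ≡ 3 (mod 163)
3^2 = (3^1)^2 ≡ 3^2 = 9 ≡ 9 (mod 163)
3^4 = (3^2)^2 ≡ 9^2 = 81 ≡ 81 (mod 163)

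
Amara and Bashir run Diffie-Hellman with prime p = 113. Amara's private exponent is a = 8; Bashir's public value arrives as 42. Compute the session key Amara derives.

112

Shared key K = 42^8 mod 113.
42^1 ≡ 42 (mod 113)
42^2 = (42^1)^2 ≡ 42^2 = 1764 ≡ 69 (mod 113)
42^4 = (42^2)^2 ≡ 69^2 = 4761 ≡ 15 (mod 113)
42^8 = (42^4)^2 ≡ 15^2 = 225 ≡ 112 (mod 113)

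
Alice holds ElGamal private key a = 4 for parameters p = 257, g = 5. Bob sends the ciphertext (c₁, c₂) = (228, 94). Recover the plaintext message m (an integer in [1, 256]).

66

Shared mask s = c₁^a mod p = 228^4 mod 257.
228^1 ≡ 228 (mod 257)
228^2 = (228^1)^2 ≡ 228^2 = 51984 ≡ 70 (mod 257)
228^4 = (228^2)^2 ≡ 70^2 = 4900 ≡ 17 (mod 257)
So s = 17; s⁻¹ ≡ 121 (mod 257).
m = c₂ · s⁻¹ mod 257 = 94 · 121 mod 257 = 66.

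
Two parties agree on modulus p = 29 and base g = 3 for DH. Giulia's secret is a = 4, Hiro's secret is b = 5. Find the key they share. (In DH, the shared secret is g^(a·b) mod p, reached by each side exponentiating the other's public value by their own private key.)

Giulia sends A = g^a mod p = 3^4 mod 29.
3^1 ≡ 3 (mod 29)
3^2 = (3^1)^2 ≡ 3^2 = 9 ≡ 9 (mod 29)
3^4 = (3^2)^2 ≡ 9^2 = 81 ≡ 23 (mod 29)
So A = 23. Hiro then computes K = A^b mod p = 23^5 mod 29.
23^1 ≡ 23 (mod 29)
23^2 = (23^1)^2 ≡ 23^2 = 529 ≡ 7 (mod 29)
23^4 = (23^2)^2 ≡ 7^2 = 49 ≡ 20 (mod 29)
23^5 = 23^4 · 23^1 ≡ 20 · 23 ≡ 25 (mod 29).

25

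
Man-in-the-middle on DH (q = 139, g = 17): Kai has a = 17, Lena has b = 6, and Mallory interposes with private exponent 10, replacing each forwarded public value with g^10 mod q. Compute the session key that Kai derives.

127

Kai receives Mallory's public value M = 17^10 mod 139 instead of the honest one.
17^1 ≡ 17 (mod 139)
17^2 = (17^1)^2 ≡ 17^2 = 289 ≡ 11 (mod 139)
17^4 = (17^2)^2 ≡ 11^2 = 121 ≡ 121 (mod 139)
17^8 = (17^4)^2 ≡ 121^2 = 14641 ≡ 46 (mod 139)
17^10 = 17^8 · 17^2 ≡ 46 · 11 ≡ 89 (mod 139).
So M = 89. Kai computes K = M^17 mod 139.
89^1 ≡ 89 (mod 139)
89^2 = (89^1)^2 ≡ 89^2 = 7921 ≡ 137 (mod 139)
89^4 = (89^2)^2 ≡ 137^2 = 18769 ≡ 4 (mod 139)
89^8 = (89^4)^2 ≡ 4^2 = 16 ≡ 16 (mod 139)
89^16 = (89^8)^2 ≡ 16^2 = 256 ≡ 117 (mod 139)
89^17 = 89^16 · 89^1 ≡ 117 · 89 ≡ 127 (mod 139).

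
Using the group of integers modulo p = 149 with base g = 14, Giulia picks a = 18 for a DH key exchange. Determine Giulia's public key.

118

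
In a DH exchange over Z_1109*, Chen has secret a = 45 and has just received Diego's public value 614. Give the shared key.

230

Shared key K = 614^45 mod 1109.
614^1 ≡ 614 (mod 1109)
614^2 = (614^1)^2 ≡ 614^2 = 376996 ≡ 1045 (mod 1109)
614^4 = (614^2)^2 ≡ 1045^2 = 1092025 ≡ 769 (mod 1109)
614^8 = (614^4)^2 ≡ 769^2 = 591361 ≡ 264 (mod 1109)
614^16 = (614^8)^2 ≡ 264^2 = 69696 ≡ 938 (mod 1109)
614^32 = (614^16)^2 ≡ 938^2 = 879844 ≡ 407 (mod 1109)
614^45 = 614^32 · 614^8 · 614^4 · 614^1 ≡ 407 · 264 · 769 · 614 ≡ 230 (mod 1109).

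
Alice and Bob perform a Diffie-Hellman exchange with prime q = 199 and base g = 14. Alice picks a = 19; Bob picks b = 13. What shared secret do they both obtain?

Bob sends B = g^b mod q = 14^13 mod 199.
14^1 ≡ 14 (mod 199)
14^2 = (14^1)^2 ≡ 14^2 = 196 ≡ 196 (mod 199)
14^4 = (14^2)^2 ≡ 196^2 = 38416 ≡ 9 (mod 199)
14^8 = (14^4)^2 ≡ 9^2 = 81 ≡ 81 (mod 199)
14^13 = 14^8 · 14^4 · 14^1 ≡ 81 · 9 · 14 ≡ 57 (mod 199).
So B = 57. Alice then computes K = B^a mod q = 57^19 mod 199.
57^1 ≡ 57 (mod 199)
57^2 = (57^1)^2 ≡ 57^2 = 3249 ≡ 65 (mod 199)
57^4 = (57^2)^2 ≡ 65^2 = 4225 ≡ 46 (mod 199)
57^8 = (57^4)^2 ≡ 46^2 = 2116 ≡ 126 (mod 199)
57^16 = (57^8)^2 ≡ 126^2 = 15876 ≡ 155 (mod 199)
57^19 = 57^16 · 57^2 · 57^1 ≡ 155 · 65 · 57 ≡ 160 (mod 199).

160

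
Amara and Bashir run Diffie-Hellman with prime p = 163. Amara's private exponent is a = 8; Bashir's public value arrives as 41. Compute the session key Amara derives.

49

Shared key K = 41^8 mod 163.
41^1 ≡ 41 (mod 163)
41^2 = (41^1)^2 ≡ 41^2 = 1681 ≡ 51 (mod 163)
41^4 = (41^2)^2 ≡ 51^2 = 2601 ≡ 156 (mod 163)
41^8 = (41^4)^2 ≡ 156^2 = 24336 ≡ 49 (mod 163)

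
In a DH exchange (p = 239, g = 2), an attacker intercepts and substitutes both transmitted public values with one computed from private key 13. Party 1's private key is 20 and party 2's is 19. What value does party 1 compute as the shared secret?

Party 1 receives an attacker's public value M = 2^13 mod 239 instead of the honest one.
2^1 ≡ 2 (mod 239)
2^2 = (2^1)^2 ≡ 2^2 = 4 ≡ 4 (mod 239)
2^4 = (2^2)^2 ≡ 4^2 = 16 ≡ 16 (mod 239)
2^8 = (2^4)^2 ≡ 16^2 = 256 ≡ 17 (mod 239)
2^13 = 2^8 · 2^4 · 2^1 ≡ 17 · 16 · 2 ≡ 66 (mod 239).
So M = 66. Party 1 computes K = M^20 mod 239.
66^1 ≡ 66 (mod 239)
66^2 = (66^1)^2 ≡ 66^2 = 4356 ≡ 54 (mod 239)
66^4 = (66^2)^2 ≡ 54^2 = 2916 ≡ 48 (mod 239)
66^8 = (66^4)^2 ≡ 48^2 = 2304 ≡ 153 (mod 239)
66^16 = (66^8)^2 ≡ 153^2 = 23409 ≡ 226 (mod 239)
66^20 = 66^16 · 66^4 ≡ 226 · 48 ≡ 93 (mod 239).

93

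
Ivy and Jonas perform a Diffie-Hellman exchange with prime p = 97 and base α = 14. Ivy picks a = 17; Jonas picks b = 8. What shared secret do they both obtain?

6

Ivy sends A = α^a mod p = 14^17 mod 97.
14^1 ≡ 14 (mod 97)
14^2 = (14^1)^2 ≡ 14^2 = 196 ≡ 2 (mod 97)
14^4 = (14^2)^2 ≡ 2^2 = 4 ≡ 4 (mod 97)
14^8 = (14^4)^2 ≡ 4^2 = 16 ≡ 16 (mod 97)
14^16 = (14^8)^2 ≡ 16^2 = 256 ≡ 62 (mod 97)
14^17 = 14^16 · 14^1 ≡ 62 · 14 ≡ 92 (mod 97).
So A = 92. Jonas then computes K = A^b mod p = 92^8 mod 97.
92^1 ≡ 92 (mod 97)
92^2 = (92^1)^2 ≡ 92^2 = 8464 ≡ 25 (mod 97)
92^4 = (92^2)^2 ≡ 25^2 = 625 ≡ 43 (mod 97)
92^8 = (92^4)^2 ≡ 43^2 = 1849 ≡ 6 (mod 97)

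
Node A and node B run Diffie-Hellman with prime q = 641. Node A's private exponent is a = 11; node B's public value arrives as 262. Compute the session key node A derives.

560

Shared key K = 262^11 mod 641.
262^1 ≡ 262 (mod 641)
262^2 = (262^1)^2 ≡ 262^2 = 68644 ≡ 57 (mod 641)
262^4 = (262^2)^2 ≡ 57^2 = 3249 ≡ 44 (mod 641)
262^8 = (262^4)^2 ≡ 44^2 = 1936 ≡ 13 (mod 641)
262^11 = 262^8 · 262^2 · 262^1 ≡ 13 · 57 · 262 ≡ 560 (mod 641).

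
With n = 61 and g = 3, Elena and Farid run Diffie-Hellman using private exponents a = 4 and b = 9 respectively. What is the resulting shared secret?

58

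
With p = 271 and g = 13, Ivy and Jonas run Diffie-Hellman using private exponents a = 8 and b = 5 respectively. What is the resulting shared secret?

106

Ivy sends A = g^a mod p = 13^8 mod 271.
13^1 ≡ 13 (mod 271)
13^2 = (13^1)^2 ≡ 13^2 = 169 ≡ 169 (mod 271)
13^4 = (13^2)^2 ≡ 169^2 = 28561 ≡ 106 (mod 271)
13^8 = (13^4)^2 ≡ 106^2 = 11236 ≡ 125 (mod 271)
So A = 125. Jonas then computes K = A^b mod p = 125^5 mod 271.
125^1 ≡ 125 (mod 271)
125^2 = (125^1)^2 ≡ 125^2 = 15625 ≡ 178 (mod 271)
125^4 = (125^2)^2 ≡ 178^2 = 31684 ≡ 248 (mod 271)
125^5 = 125^4 · 125^1 ≡ 248 · 125 ≡ 106 (mod 271).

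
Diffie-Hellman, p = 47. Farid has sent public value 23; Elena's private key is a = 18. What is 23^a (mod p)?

32

Shared key K = 23^18 mod 47.
23^1 ≡ 23 (mod 47)
23^2 = (23^1)^2 ≡ 23^2 = 529 ≡ 12 (mod 47)
23^4 = (23^2)^2 ≡ 12^2 = 144 ≡ 3 (mod 47)
23^8 = (23^4)^2 ≡ 3^2 = 9 ≡ 9 (mod 47)
23^16 = (23^8)^2 ≡ 9^2 = 81 ≡ 34 (mod 47)
23^18 = 23^16 · 23^2 ≡ 34 · 12 ≡ 32 (mod 47).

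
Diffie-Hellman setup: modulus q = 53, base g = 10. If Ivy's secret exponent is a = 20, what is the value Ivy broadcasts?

Public value = 10^20 mod 53.
10^1 ≡ 10 (mod 53)
10^2 = (10^1)^2 ≡ 10^2 = 100 ≡ 47 (mod 53)
10^4 = (10^2)^2 ≡ 47^2 = 2209 ≡ 36 (mod 53)
10^8 = (10^4)^2 ≡ 36^2 = 1296 ≡ 24 (mod 53)
10^16 = (10^8)^2 ≡ 24^2 = 576 ≡ 46 (mod 53)
10^20 = 10^16 · 10^4 ≡ 46 · 36 ≡ 13 (mod 53).

13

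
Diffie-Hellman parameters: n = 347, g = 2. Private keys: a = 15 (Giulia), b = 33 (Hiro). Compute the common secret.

304

Giulia sends A = g^a mod n = 2^15 mod 347.
2^1 ≡ 2 (mod 347)
2^2 = (2^1)^2 ≡ 2^2 = 4 ≡ 4 (mod 347)
2^4 = (2^2)^2 ≡ 4^2 = 16 ≡ 16 (mod 347)
2^8 = (2^4)^2 ≡ 16^2 = 256 ≡ 256 (mod 347)
2^15 = 2^8 · 2^4 · 2^2 · 2^1 ≡ 256 · 16 · 4 · 2 ≡ 150 (mod 347).
So A = 150. Hiro then computes K = A^b mod n = 150^33 mod 347.
150^1 ≡ 150 (mod 347)
150^2 = (150^1)^2 ≡ 150^2 = 22500 ≡ 292 (mod 347)
150^4 = (150^2)^2 ≡ 292^2 = 85264 ≡ 249 (mod 347)
150^8 = (150^4)^2 ≡ 249^2 = 62001 ≡ 235 (mod 347)
150^16 = (150^8)^2 ≡ 235^2 = 55225 ≡ 52 (mod 347)
150^32 = (150^16)^2 ≡ 52^2 = 2704 ≡ 275 (mod 347)
150^33 = 150^32 · 150^1 ≡ 275 · 150 ≡ 304 (mod 347).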